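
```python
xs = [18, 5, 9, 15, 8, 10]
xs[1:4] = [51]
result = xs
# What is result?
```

xs starts as [18, 5, 9, 15, 8, 10] (length 6). The slice xs[1:4] covers indices [1, 2, 3] with values [5, 9, 15]. Replacing that slice with [51] (different length) produces [18, 51, 8, 10].

[18, 51, 8, 10]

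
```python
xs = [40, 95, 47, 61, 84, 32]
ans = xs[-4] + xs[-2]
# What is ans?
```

xs has length 6. Negative index -4 maps to positive index 6 + (-4) = 2. xs[2] = 47.
xs has length 6. Negative index -2 maps to positive index 6 + (-2) = 4. xs[4] = 84.
Sum: 47 + 84 = 131.

131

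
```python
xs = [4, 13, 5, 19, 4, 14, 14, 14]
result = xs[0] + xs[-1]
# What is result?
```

xs has length 8. xs[0] = 4.
xs has length 8. Negative index -1 maps to positive index 8 + (-1) = 7. xs[7] = 14.
Sum: 4 + 14 = 18.

18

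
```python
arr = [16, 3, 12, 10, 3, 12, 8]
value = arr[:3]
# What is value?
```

arr has length 7. The slice arr[:3] selects indices [0, 1, 2] (0->16, 1->3, 2->12), giving [16, 3, 12].

[16, 3, 12]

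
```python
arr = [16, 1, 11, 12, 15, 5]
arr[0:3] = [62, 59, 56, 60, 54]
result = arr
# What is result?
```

arr starts as [16, 1, 11, 12, 15, 5] (length 6). The slice arr[0:3] covers indices [0, 1, 2] with values [16, 1, 11]. Replacing that slice with [62, 59, 56, 60, 54] (different length) produces [62, 59, 56, 60, 54, 12, 15, 5].

[62, 59, 56, 60, 54, 12, 15, 5]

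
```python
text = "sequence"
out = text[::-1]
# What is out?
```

text has length 8. The slice text[::-1] selects indices [7, 6, 5, 4, 3, 2, 1, 0] (7->'e', 6->'c', 5->'n', 4->'e', 3->'u', 2->'q', 1->'e', 0->'s'), giving 'ecneuqes'.

'ecneuqes'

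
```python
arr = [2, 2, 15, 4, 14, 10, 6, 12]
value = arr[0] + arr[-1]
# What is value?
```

arr has length 8. arr[0] = 2.
arr has length 8. Negative index -1 maps to positive index 8 + (-1) = 7. arr[7] = 12.
Sum: 2 + 12 = 14.

14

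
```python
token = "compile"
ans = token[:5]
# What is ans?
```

token has length 7. The slice token[:5] selects indices [0, 1, 2, 3, 4] (0->'c', 1->'o', 2->'m', 3->'p', 4->'i'), giving 'compi'.

'compi'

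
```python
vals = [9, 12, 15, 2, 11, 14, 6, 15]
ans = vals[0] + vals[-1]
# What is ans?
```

vals has length 8. vals[0] = 9.
vals has length 8. Negative index -1 maps to positive index 8 + (-1) = 7. vals[7] = 15.
Sum: 9 + 15 = 24.

24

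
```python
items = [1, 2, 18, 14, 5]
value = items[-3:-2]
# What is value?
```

items has length 5. The slice items[-3:-2] selects indices [2] (2->18), giving [18].

[18]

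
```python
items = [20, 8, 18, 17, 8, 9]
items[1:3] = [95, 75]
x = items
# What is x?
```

items starts as [20, 8, 18, 17, 8, 9] (length 6). The slice items[1:3] covers indices [1, 2] with values [8, 18]. Replacing that slice with [95, 75] (same length) produces [20, 95, 75, 17, 8, 9].

[20, 95, 75, 17, 8, 9]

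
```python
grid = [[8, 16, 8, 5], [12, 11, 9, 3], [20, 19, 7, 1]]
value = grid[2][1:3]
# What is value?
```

grid[2] = [20, 19, 7, 1]. grid[2] has length 4. The slice grid[2][1:3] selects indices [1, 2] (1->19, 2->7), giving [19, 7].

[19, 7]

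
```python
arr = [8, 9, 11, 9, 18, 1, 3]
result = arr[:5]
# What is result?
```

arr has length 7. The slice arr[:5] selects indices [0, 1, 2, 3, 4] (0->8, 1->9, 2->11, 3->9, 4->18), giving [8, 9, 11, 9, 18].

[8, 9, 11, 9, 18]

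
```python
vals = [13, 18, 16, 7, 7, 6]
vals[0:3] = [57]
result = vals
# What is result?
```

vals starts as [13, 18, 16, 7, 7, 6] (length 6). The slice vals[0:3] covers indices [0, 1, 2] with values [13, 18, 16]. Replacing that slice with [57] (different length) produces [57, 7, 7, 6].

[57, 7, 7, 6]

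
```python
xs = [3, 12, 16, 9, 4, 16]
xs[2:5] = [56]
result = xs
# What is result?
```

xs starts as [3, 12, 16, 9, 4, 16] (length 6). The slice xs[2:5] covers indices [2, 3, 4] with values [16, 9, 4]. Replacing that slice with [56] (different length) produces [3, 12, 56, 16].

[3, 12, 56, 16]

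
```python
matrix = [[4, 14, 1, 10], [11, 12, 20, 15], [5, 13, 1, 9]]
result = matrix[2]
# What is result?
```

matrix has 3 rows. Row 2 is [5, 13, 1, 9].

[5, 13, 1, 9]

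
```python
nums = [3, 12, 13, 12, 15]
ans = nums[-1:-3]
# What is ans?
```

nums has length 5. The slice nums[-1:-3] resolves to an empty index range, so the result is [].

[]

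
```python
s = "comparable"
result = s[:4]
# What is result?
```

s has length 10. The slice s[:4] selects indices [0, 1, 2, 3] (0->'c', 1->'o', 2->'m', 3->'p'), giving 'comp'.

'comp'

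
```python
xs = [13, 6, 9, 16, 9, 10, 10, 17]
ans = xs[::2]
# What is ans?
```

xs has length 8. The slice xs[::2] selects indices [0, 2, 4, 6] (0->13, 2->9, 4->9, 6->10), giving [13, 9, 9, 10].

[13, 9, 9, 10]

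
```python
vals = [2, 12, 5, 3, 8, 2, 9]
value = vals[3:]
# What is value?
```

vals has length 7. The slice vals[3:] selects indices [3, 4, 5, 6] (3->3, 4->8, 5->2, 6->9), giving [3, 8, 2, 9].

[3, 8, 2, 9]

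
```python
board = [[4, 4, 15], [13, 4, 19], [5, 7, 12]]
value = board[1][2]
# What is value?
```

board[1] = [13, 4, 19]. Taking column 2 of that row yields 19.

19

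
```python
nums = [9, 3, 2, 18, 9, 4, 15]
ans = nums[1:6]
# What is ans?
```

nums has length 7. The slice nums[1:6] selects indices [1, 2, 3, 4, 5] (1->3, 2->2, 3->18, 4->9, 5->4), giving [3, 2, 18, 9, 4].

[3, 2, 18, 9, 4]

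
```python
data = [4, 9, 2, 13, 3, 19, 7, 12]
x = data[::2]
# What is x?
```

data has length 8. The slice data[::2] selects indices [0, 2, 4, 6] (0->4, 2->2, 4->3, 6->7), giving [4, 2, 3, 7].

[4, 2, 3, 7]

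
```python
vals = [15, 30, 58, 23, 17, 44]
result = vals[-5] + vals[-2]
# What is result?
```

vals has length 6. Negative index -5 maps to positive index 6 + (-5) = 1. vals[1] = 30.
vals has length 6. Negative index -2 maps to positive index 6 + (-2) = 4. vals[4] = 17.
Sum: 30 + 17 = 47.

47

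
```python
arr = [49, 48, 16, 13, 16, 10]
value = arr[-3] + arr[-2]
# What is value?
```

arr has length 6. Negative index -3 maps to positive index 6 + (-3) = 3. arr[3] = 13.
arr has length 6. Negative index -2 maps to positive index 6 + (-2) = 4. arr[4] = 16.
Sum: 13 + 16 = 29.

29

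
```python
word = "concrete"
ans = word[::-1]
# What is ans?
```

word has length 8. The slice word[::-1] selects indices [7, 6, 5, 4, 3, 2, 1, 0] (7->'e', 6->'t', 5->'e', 4->'r', 3->'c', 2->'n', 1->'o', 0->'c'), giving 'etercnoc'.

'etercnoc'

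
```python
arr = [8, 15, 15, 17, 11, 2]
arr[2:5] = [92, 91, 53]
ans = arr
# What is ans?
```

arr starts as [8, 15, 15, 17, 11, 2] (length 6). The slice arr[2:5] covers indices [2, 3, 4] with values [15, 17, 11]. Replacing that slice with [92, 91, 53] (same length) produces [8, 15, 92, 91, 53, 2].

[8, 15, 92, 91, 53, 2]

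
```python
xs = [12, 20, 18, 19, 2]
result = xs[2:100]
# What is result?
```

xs has length 5. The slice xs[2:100] selects indices [2, 3, 4] (2->18, 3->19, 4->2), giving [18, 19, 2].

[18, 19, 2]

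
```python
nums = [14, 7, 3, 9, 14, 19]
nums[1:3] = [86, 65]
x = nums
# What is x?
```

nums starts as [14, 7, 3, 9, 14, 19] (length 6). The slice nums[1:3] covers indices [1, 2] with values [7, 3]. Replacing that slice with [86, 65] (same length) produces [14, 86, 65, 9, 14, 19].

[14, 86, 65, 9, 14, 19]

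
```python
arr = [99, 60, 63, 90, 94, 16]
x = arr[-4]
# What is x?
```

arr has length 6. Negative index -4 maps to positive index 6 + (-4) = 2. arr[2] = 63.

63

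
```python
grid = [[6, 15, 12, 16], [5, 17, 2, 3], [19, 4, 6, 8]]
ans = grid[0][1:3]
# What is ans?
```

grid[0] = [6, 15, 12, 16]. grid[0] has length 4. The slice grid[0][1:3] selects indices [1, 2] (1->15, 2->12), giving [15, 12].

[15, 12]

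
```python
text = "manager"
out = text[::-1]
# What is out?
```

text has length 7. The slice text[::-1] selects indices [6, 5, 4, 3, 2, 1, 0] (6->'r', 5->'e', 4->'g', 3->'a', 2->'n', 1->'a', 0->'m'), giving 'reganam'.

'reganam'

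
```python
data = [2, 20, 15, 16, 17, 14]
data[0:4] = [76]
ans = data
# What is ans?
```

data starts as [2, 20, 15, 16, 17, 14] (length 6). The slice data[0:4] covers indices [0, 1, 2, 3] with values [2, 20, 15, 16]. Replacing that slice with [76] (different length) produces [76, 17, 14].

[76, 17, 14]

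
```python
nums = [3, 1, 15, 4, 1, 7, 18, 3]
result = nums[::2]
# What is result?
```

nums has length 8. The slice nums[::2] selects indices [0, 2, 4, 6] (0->3, 2->15, 4->1, 6->18), giving [3, 15, 1, 18].

[3, 15, 1, 18]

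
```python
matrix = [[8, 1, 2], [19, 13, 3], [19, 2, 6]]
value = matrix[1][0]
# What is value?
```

matrix[1] = [19, 13, 3]. Taking column 0 of that row yields 19.

19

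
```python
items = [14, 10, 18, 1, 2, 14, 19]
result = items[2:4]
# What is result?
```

items has length 7. The slice items[2:4] selects indices [2, 3] (2->18, 3->1), giving [18, 1].

[18, 1]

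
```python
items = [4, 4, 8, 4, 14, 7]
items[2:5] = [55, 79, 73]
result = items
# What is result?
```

items starts as [4, 4, 8, 4, 14, 7] (length 6). The slice items[2:5] covers indices [2, 3, 4] with values [8, 4, 14]. Replacing that slice with [55, 79, 73] (same length) produces [4, 4, 55, 79, 73, 7].

[4, 4, 55, 79, 73, 7]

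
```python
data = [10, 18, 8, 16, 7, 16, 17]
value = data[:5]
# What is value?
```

data has length 7. The slice data[:5] selects indices [0, 1, 2, 3, 4] (0->10, 1->18, 2->8, 3->16, 4->7), giving [10, 18, 8, 16, 7].

[10, 18, 8, 16, 7]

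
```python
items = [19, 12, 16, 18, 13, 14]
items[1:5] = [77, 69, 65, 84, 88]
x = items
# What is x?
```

items starts as [19, 12, 16, 18, 13, 14] (length 6). The slice items[1:5] covers indices [1, 2, 3, 4] with values [12, 16, 18, 13]. Replacing that slice with [77, 69, 65, 84, 88] (different length) produces [19, 77, 69, 65, 84, 88, 14].

[19, 77, 69, 65, 84, 88, 14]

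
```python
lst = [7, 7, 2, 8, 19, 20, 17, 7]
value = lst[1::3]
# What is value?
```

lst has length 8. The slice lst[1::3] selects indices [1, 4, 7] (1->7, 4->19, 7->7), giving [7, 19, 7].

[7, 19, 7]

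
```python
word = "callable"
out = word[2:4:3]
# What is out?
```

word has length 8. The slice word[2:4:3] selects indices [2] (2->'l'), giving 'l'.

'l'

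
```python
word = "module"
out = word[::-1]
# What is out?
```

word has length 6. The slice word[::-1] selects indices [5, 4, 3, 2, 1, 0] (5->'e', 4->'l', 3->'u', 2->'d', 1->'o', 0->'m'), giving 'eludom'.

'eludom'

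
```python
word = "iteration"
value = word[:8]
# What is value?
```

word has length 9. The slice word[:8] selects indices [0, 1, 2, 3, 4, 5, 6, 7] (0->'i', 1->'t', 2->'e', 3->'r', 4->'a', 5->'t', 6->'i', 7->'o'), giving 'iteratio'.

'iteratio'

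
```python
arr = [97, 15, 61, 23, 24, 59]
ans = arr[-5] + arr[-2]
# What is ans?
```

arr has length 6. Negative index -5 maps to positive index 6 + (-5) = 1. arr[1] = 15.
arr has length 6. Negative index -2 maps to positive index 6 + (-2) = 4. arr[4] = 24.
Sum: 15 + 24 = 39.

39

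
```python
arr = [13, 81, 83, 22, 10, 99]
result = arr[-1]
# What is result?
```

arr has length 6. Negative index -1 maps to positive index 6 + (-1) = 5. arr[5] = 99.

99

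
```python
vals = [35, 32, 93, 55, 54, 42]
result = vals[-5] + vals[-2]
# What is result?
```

vals has length 6. Negative index -5 maps to positive index 6 + (-5) = 1. vals[1] = 32.
vals has length 6. Negative index -2 maps to positive index 6 + (-2) = 4. vals[4] = 54.
Sum: 32 + 54 = 86.

86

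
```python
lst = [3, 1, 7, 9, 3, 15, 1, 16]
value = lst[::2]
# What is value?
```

lst has length 8. The slice lst[::2] selects indices [0, 2, 4, 6] (0->3, 2->7, 4->3, 6->1), giving [3, 7, 3, 1].

[3, 7, 3, 1]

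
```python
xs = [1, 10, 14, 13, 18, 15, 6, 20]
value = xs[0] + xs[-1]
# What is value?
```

xs has length 8. xs[0] = 1.
xs has length 8. Negative index -1 maps to positive index 8 + (-1) = 7. xs[7] = 20.
Sum: 1 + 20 = 21.

21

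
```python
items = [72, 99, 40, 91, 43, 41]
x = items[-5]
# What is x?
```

items has length 6. Negative index -5 maps to positive index 6 + (-5) = 1. items[1] = 99.

99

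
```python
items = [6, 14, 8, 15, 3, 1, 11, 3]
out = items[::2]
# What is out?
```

items has length 8. The slice items[::2] selects indices [0, 2, 4, 6] (0->6, 2->8, 4->3, 6->11), giving [6, 8, 3, 11].

[6, 8, 3, 11]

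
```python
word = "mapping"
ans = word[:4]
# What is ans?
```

word has length 7. The slice word[:4] selects indices [0, 1, 2, 3] (0->'m', 1->'a', 2->'p', 3->'p'), giving 'mapp'.

'mapp'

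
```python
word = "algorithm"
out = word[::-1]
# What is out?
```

word has length 9. The slice word[::-1] selects indices [8, 7, 6, 5, 4, 3, 2, 1, 0] (8->'m', 7->'h', 6->'t', 5->'i', 4->'r', 3->'o', 2->'g', 1->'l', 0->'a'), giving 'mhtirogla'.

'mhtirogla'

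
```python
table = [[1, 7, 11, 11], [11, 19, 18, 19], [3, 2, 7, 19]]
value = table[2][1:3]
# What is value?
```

table[2] = [3, 2, 7, 19]. table[2] has length 4. The slice table[2][1:3] selects indices [1, 2] (1->2, 2->7), giving [2, 7].

[2, 7]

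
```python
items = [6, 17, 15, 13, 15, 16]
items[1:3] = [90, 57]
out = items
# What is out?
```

items starts as [6, 17, 15, 13, 15, 16] (length 6). The slice items[1:3] covers indices [1, 2] with values [17, 15]. Replacing that slice with [90, 57] (same length) produces [6, 90, 57, 13, 15, 16].

[6, 90, 57, 13, 15, 16]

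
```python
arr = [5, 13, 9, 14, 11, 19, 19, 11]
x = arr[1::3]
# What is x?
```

arr has length 8. The slice arr[1::3] selects indices [1, 4, 7] (1->13, 4->11, 7->11), giving [13, 11, 11].

[13, 11, 11]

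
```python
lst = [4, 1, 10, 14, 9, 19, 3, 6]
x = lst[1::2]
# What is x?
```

lst has length 8. The slice lst[1::2] selects indices [1, 3, 5, 7] (1->1, 3->14, 5->19, 7->6), giving [1, 14, 19, 6].

[1, 14, 19, 6]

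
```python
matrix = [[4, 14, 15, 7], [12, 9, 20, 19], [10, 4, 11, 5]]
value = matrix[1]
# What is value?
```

matrix has 3 rows. Row 1 is [12, 9, 20, 19].

[12, 9, 20, 19]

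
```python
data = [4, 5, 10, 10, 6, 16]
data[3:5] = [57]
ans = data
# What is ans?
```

data starts as [4, 5, 10, 10, 6, 16] (length 6). The slice data[3:5] covers indices [3, 4] with values [10, 6]. Replacing that slice with [57] (different length) produces [4, 5, 10, 57, 16].

[4, 5, 10, 57, 16]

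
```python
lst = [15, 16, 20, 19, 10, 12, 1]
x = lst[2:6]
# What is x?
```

lst has length 7. The slice lst[2:6] selects indices [2, 3, 4, 5] (2->20, 3->19, 4->10, 5->12), giving [20, 19, 10, 12].

[20, 19, 10, 12]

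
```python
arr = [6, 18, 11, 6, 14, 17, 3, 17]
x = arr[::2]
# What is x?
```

arr has length 8. The slice arr[::2] selects indices [0, 2, 4, 6] (0->6, 2->11, 4->14, 6->3), giving [6, 11, 14, 3].

[6, 11, 14, 3]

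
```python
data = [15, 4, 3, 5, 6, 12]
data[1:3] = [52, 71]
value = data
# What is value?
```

data starts as [15, 4, 3, 5, 6, 12] (length 6). The slice data[1:3] covers indices [1, 2] with values [4, 3]. Replacing that slice with [52, 71] (same length) produces [15, 52, 71, 5, 6, 12].

[15, 52, 71, 5, 6, 12]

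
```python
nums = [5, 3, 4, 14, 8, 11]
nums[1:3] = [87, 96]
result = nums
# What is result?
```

nums starts as [5, 3, 4, 14, 8, 11] (length 6). The slice nums[1:3] covers indices [1, 2] with values [3, 4]. Replacing that slice with [87, 96] (same length) produces [5, 87, 96, 14, 8, 11].

[5, 87, 96, 14, 8, 11]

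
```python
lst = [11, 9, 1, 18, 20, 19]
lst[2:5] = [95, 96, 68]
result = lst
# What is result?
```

lst starts as [11, 9, 1, 18, 20, 19] (length 6). The slice lst[2:5] covers indices [2, 3, 4] with values [1, 18, 20]. Replacing that slice with [95, 96, 68] (same length) produces [11, 9, 95, 96, 68, 19].

[11, 9, 95, 96, 68, 19]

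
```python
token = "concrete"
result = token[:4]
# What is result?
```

token has length 8. The slice token[:4] selects indices [0, 1, 2, 3] (0->'c', 1->'o', 2->'n', 3->'c'), giving 'conc'.

'conc'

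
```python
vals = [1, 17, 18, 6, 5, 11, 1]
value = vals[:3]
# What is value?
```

vals has length 7. The slice vals[:3] selects indices [0, 1, 2] (0->1, 1->17, 2->18), giving [1, 17, 18].

[1, 17, 18]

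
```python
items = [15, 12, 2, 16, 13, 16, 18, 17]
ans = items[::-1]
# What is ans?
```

items has length 8. The slice items[::-1] selects indices [7, 6, 5, 4, 3, 2, 1, 0] (7->17, 6->18, 5->16, 4->13, 3->16, 2->2, 1->12, 0->15), giving [17, 18, 16, 13, 16, 2, 12, 15].

[17, 18, 16, 13, 16, 2, 12, 15]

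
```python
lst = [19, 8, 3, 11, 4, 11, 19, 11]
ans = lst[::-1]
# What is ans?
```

lst has length 8. The slice lst[::-1] selects indices [7, 6, 5, 4, 3, 2, 1, 0] (7->11, 6->19, 5->11, 4->4, 3->11, 2->3, 1->8, 0->19), giving [11, 19, 11, 4, 11, 3, 8, 19].

[11, 19, 11, 4, 11, 3, 8, 19]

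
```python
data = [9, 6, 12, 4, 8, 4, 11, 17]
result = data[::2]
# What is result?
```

data has length 8. The slice data[::2] selects indices [0, 2, 4, 6] (0->9, 2->12, 4->8, 6->11), giving [9, 12, 8, 11].

[9, 12, 8, 11]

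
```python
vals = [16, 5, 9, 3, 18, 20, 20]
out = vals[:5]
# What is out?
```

vals has length 7. The slice vals[:5] selects indices [0, 1, 2, 3, 4] (0->16, 1->5, 2->9, 3->3, 4->18), giving [16, 5, 9, 3, 18].

[16, 5, 9, 3, 18]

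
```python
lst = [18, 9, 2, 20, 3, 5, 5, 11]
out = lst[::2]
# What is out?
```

lst has length 8. The slice lst[::2] selects indices [0, 2, 4, 6] (0->18, 2->2, 4->3, 6->5), giving [18, 2, 3, 5].

[18, 2, 3, 5]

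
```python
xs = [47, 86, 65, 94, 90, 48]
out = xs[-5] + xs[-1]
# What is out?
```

xs has length 6. Negative index -5 maps to positive index 6 + (-5) = 1. xs[1] = 86.
xs has length 6. Negative index -1 maps to positive index 6 + (-1) = 5. xs[5] = 48.
Sum: 86 + 48 = 134.

134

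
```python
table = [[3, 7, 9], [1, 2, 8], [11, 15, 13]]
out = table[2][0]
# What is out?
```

table[2] = [11, 15, 13]. Taking column 0 of that row yields 11.

11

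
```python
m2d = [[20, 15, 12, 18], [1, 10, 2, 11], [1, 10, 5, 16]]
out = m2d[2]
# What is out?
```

m2d has 3 rows. Row 2 is [1, 10, 5, 16].

[1, 10, 5, 16]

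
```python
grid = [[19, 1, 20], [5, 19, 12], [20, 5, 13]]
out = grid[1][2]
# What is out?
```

grid[1] = [5, 19, 12]. Taking column 2 of that row yields 12.

12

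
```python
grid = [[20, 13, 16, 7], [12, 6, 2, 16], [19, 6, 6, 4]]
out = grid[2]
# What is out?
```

grid has 3 rows. Row 2 is [19, 6, 6, 4].

[19, 6, 6, 4]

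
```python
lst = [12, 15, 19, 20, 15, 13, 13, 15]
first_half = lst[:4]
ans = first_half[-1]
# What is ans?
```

lst has length 8. The slice lst[:4] selects indices [0, 1, 2, 3] (0->12, 1->15, 2->19, 3->20), giving [12, 15, 19, 20]. So first_half = [12, 15, 19, 20]. Then first_half[-1] = 20.

20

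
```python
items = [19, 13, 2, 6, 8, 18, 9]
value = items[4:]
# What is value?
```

items has length 7. The slice items[4:] selects indices [4, 5, 6] (4->8, 5->18, 6->9), giving [8, 18, 9].

[8, 18, 9]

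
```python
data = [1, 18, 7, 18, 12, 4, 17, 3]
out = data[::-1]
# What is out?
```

data has length 8. The slice data[::-1] selects indices [7, 6, 5, 4, 3, 2, 1, 0] (7->3, 6->17, 5->4, 4->12, 3->18, 2->7, 1->18, 0->1), giving [3, 17, 4, 12, 18, 7, 18, 1].

[3, 17, 4, 12, 18, 7, 18, 1]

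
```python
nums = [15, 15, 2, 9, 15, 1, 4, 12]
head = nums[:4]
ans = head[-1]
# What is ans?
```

nums has length 8. The slice nums[:4] selects indices [0, 1, 2, 3] (0->15, 1->15, 2->2, 3->9), giving [15, 15, 2, 9]. So head = [15, 15, 2, 9]. Then head[-1] = 9.

9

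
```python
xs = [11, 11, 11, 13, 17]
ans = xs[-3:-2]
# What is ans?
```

xs has length 5. The slice xs[-3:-2] selects indices [2] (2->11), giving [11].

[11]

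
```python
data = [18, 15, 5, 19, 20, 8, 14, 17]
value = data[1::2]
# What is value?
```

data has length 8. The slice data[1::2] selects indices [1, 3, 5, 7] (1->15, 3->19, 5->8, 7->17), giving [15, 19, 8, 17].

[15, 19, 8, 17]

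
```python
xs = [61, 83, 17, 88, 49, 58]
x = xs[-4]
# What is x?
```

xs has length 6. Negative index -4 maps to positive index 6 + (-4) = 2. xs[2] = 17.

17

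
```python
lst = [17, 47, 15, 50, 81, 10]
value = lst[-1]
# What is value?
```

lst has length 6. Negative index -1 maps to positive index 6 + (-1) = 5. lst[5] = 10.

10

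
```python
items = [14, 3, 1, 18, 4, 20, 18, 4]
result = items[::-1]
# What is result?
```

items has length 8. The slice items[::-1] selects indices [7, 6, 5, 4, 3, 2, 1, 0] (7->4, 6->18, 5->20, 4->4, 3->18, 2->1, 1->3, 0->14), giving [4, 18, 20, 4, 18, 1, 3, 14].

[4, 18, 20, 4, 18, 1, 3, 14]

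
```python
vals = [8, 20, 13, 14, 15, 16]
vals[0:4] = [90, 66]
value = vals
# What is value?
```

vals starts as [8, 20, 13, 14, 15, 16] (length 6). The slice vals[0:4] covers indices [0, 1, 2, 3] with values [8, 20, 13, 14]. Replacing that slice with [90, 66] (different length) produces [90, 66, 15, 16].

[90, 66, 15, 16]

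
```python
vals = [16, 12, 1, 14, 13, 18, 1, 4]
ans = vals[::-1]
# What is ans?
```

vals has length 8. The slice vals[::-1] selects indices [7, 6, 5, 4, 3, 2, 1, 0] (7->4, 6->1, 5->18, 4->13, 3->14, 2->1, 1->12, 0->16), giving [4, 1, 18, 13, 14, 1, 12, 16].

[4, 1, 18, 13, 14, 1, 12, 16]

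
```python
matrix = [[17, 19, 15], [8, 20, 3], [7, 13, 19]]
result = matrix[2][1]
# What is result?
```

matrix[2] = [7, 13, 19]. Taking column 1 of that row yields 13.

13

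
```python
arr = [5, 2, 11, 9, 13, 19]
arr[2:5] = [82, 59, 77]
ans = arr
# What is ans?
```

arr starts as [5, 2, 11, 9, 13, 19] (length 6). The slice arr[2:5] covers indices [2, 3, 4] with values [11, 9, 13]. Replacing that slice with [82, 59, 77] (same length) produces [5, 2, 82, 59, 77, 19].

[5, 2, 82, 59, 77, 19]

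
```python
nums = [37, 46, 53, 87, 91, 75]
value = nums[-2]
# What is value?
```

nums has length 6. Negative index -2 maps to positive index 6 + (-2) = 4. nums[4] = 91.

91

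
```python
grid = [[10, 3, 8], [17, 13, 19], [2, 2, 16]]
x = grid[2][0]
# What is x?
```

grid[2] = [2, 2, 16]. Taking column 0 of that row yields 2.

2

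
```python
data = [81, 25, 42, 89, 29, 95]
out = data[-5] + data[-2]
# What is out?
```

data has length 6. Negative index -5 maps to positive index 6 + (-5) = 1. data[1] = 25.
data has length 6. Negative index -2 maps to positive index 6 + (-2) = 4. data[4] = 29.
Sum: 25 + 29 = 54.

54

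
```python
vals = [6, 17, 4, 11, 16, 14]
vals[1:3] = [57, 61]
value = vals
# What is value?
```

vals starts as [6, 17, 4, 11, 16, 14] (length 6). The slice vals[1:3] covers indices [1, 2] with values [17, 4]. Replacing that slice with [57, 61] (same length) produces [6, 57, 61, 11, 16, 14].

[6, 57, 61, 11, 16, 14]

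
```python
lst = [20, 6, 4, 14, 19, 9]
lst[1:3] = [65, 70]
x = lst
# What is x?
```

lst starts as [20, 6, 4, 14, 19, 9] (length 6). The slice lst[1:3] covers indices [1, 2] with values [6, 4]. Replacing that slice with [65, 70] (same length) produces [20, 65, 70, 14, 19, 9].

[20, 65, 70, 14, 19, 9]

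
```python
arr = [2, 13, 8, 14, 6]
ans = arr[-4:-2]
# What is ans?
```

arr has length 5. The slice arr[-4:-2] selects indices [1, 2] (1->13, 2->8), giving [13, 8].

[13, 8]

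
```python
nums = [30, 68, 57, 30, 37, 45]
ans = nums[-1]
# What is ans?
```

nums has length 6. Negative index -1 maps to positive index 6 + (-1) = 5. nums[5] = 45.

45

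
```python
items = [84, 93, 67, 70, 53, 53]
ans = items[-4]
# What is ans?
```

items has length 6. Negative index -4 maps to positive index 6 + (-4) = 2. items[2] = 67.

67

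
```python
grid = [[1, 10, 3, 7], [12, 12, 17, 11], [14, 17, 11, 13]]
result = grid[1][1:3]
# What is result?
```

grid[1] = [12, 12, 17, 11]. grid[1] has length 4. The slice grid[1][1:3] selects indices [1, 2] (1->12, 2->17), giving [12, 17].

[12, 17]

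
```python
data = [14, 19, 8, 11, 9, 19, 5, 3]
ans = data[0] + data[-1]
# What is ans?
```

data has length 8. data[0] = 14.
data has length 8. Negative index -1 maps to positive index 8 + (-1) = 7. data[7] = 3.
Sum: 14 + 3 = 17.

17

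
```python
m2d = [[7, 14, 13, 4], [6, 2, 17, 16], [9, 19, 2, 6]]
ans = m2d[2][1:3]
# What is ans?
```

m2d[2] = [9, 19, 2, 6]. m2d[2] has length 4. The slice m2d[2][1:3] selects indices [1, 2] (1->19, 2->2), giving [19, 2].

[19, 2]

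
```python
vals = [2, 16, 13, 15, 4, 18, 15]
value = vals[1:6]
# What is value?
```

vals has length 7. The slice vals[1:6] selects indices [1, 2, 3, 4, 5] (1->16, 2->13, 3->15, 4->4, 5->18), giving [16, 13, 15, 4, 18].

[16, 13, 15, 4, 18]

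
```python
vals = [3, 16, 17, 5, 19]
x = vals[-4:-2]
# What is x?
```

vals has length 5. The slice vals[-4:-2] selects indices [1, 2] (1->16, 2->17), giving [16, 17].

[16, 17]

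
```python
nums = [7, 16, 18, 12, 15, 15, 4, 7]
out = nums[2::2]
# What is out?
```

nums has length 8. The slice nums[2::2] selects indices [2, 4, 6] (2->18, 4->15, 6->4), giving [18, 15, 4].

[18, 15, 4]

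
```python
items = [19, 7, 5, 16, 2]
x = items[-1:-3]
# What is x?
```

items has length 5. The slice items[-1:-3] resolves to an empty index range, so the result is [].

[]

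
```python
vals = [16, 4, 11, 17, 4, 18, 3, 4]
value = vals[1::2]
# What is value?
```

vals has length 8. The slice vals[1::2] selects indices [1, 3, 5, 7] (1->4, 3->17, 5->18, 7->4), giving [4, 17, 18, 4].

[4, 17, 18, 4]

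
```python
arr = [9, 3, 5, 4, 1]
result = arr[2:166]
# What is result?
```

arr has length 5. The slice arr[2:166] selects indices [2, 3, 4] (2->5, 3->4, 4->1), giving [5, 4, 1].

[5, 4, 1]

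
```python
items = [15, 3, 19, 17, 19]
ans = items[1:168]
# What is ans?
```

items has length 5. The slice items[1:168] selects indices [1, 2, 3, 4] (1->3, 2->19, 3->17, 4->19), giving [3, 19, 17, 19].

[3, 19, 17, 19]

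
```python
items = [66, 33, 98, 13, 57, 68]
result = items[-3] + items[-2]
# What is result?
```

items has length 6. Negative index -3 maps to positive index 6 + (-3) = 3. items[3] = 13.
items has length 6. Negative index -2 maps to positive index 6 + (-2) = 4. items[4] = 57.
Sum: 13 + 57 = 70.

70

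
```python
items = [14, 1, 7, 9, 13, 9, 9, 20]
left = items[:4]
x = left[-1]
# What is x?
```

items has length 8. The slice items[:4] selects indices [0, 1, 2, 3] (0->14, 1->1, 2->7, 3->9), giving [14, 1, 7, 9]. So left = [14, 1, 7, 9]. Then left[-1] = 9.

9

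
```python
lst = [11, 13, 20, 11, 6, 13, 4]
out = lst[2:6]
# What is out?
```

lst has length 7. The slice lst[2:6] selects indices [2, 3, 4, 5] (2->20, 3->11, 4->6, 5->13), giving [20, 11, 6, 13].

[20, 11, 6, 13]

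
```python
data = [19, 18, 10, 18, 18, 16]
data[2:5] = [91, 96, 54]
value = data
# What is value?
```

data starts as [19, 18, 10, 18, 18, 16] (length 6). The slice data[2:5] covers indices [2, 3, 4] with values [10, 18, 18]. Replacing that slice with [91, 96, 54] (same length) produces [19, 18, 91, 96, 54, 16].

[19, 18, 91, 96, 54, 16]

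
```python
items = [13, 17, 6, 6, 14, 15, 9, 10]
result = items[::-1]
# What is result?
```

items has length 8. The slice items[::-1] selects indices [7, 6, 5, 4, 3, 2, 1, 0] (7->10, 6->9, 5->15, 4->14, 3->6, 2->6, 1->17, 0->13), giving [10, 9, 15, 14, 6, 6, 17, 13].

[10, 9, 15, 14, 6, 6, 17, 13]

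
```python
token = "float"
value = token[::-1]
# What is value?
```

token has length 5. The slice token[::-1] selects indices [4, 3, 2, 1, 0] (4->'t', 3->'a', 2->'o', 1->'l', 0->'f'), giving 'taolf'.

'taolf'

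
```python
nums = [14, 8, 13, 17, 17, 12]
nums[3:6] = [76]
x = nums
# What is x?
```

nums starts as [14, 8, 13, 17, 17, 12] (length 6). The slice nums[3:6] covers indices [3, 4, 5] with values [17, 17, 12]. Replacing that slice with [76] (different length) produces [14, 8, 13, 76].

[14, 8, 13, 76]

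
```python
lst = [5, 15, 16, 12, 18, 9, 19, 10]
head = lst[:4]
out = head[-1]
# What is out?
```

lst has length 8. The slice lst[:4] selects indices [0, 1, 2, 3] (0->5, 1->15, 2->16, 3->12), giving [5, 15, 16, 12]. So head = [5, 15, 16, 12]. Then head[-1] = 12.

12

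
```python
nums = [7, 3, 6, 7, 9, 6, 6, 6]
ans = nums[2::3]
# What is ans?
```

nums has length 8. The slice nums[2::3] selects indices [2, 5] (2->6, 5->6), giving [6, 6].

[6, 6]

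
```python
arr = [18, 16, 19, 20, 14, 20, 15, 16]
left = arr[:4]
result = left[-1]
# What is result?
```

arr has length 8. The slice arr[:4] selects indices [0, 1, 2, 3] (0->18, 1->16, 2->19, 3->20), giving [18, 16, 19, 20]. So left = [18, 16, 19, 20]. Then left[-1] = 20.

20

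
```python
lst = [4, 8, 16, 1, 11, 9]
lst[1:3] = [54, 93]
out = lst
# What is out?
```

lst starts as [4, 8, 16, 1, 11, 9] (length 6). The slice lst[1:3] covers indices [1, 2] with values [8, 16]. Replacing that slice with [54, 93] (same length) produces [4, 54, 93, 1, 11, 9].

[4, 54, 93, 1, 11, 9]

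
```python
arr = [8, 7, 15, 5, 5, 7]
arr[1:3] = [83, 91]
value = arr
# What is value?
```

arr starts as [8, 7, 15, 5, 5, 7] (length 6). The slice arr[1:3] covers indices [1, 2] with values [7, 15]. Replacing that slice with [83, 91] (same length) produces [8, 83, 91, 5, 5, 7].

[8, 83, 91, 5, 5, 7]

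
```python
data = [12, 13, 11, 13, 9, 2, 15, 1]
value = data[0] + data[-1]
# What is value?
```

data has length 8. data[0] = 12.
data has length 8. Negative index -1 maps to positive index 8 + (-1) = 7. data[7] = 1.
Sum: 12 + 1 = 13.

13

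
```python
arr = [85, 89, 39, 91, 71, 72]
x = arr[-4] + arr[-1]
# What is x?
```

arr has length 6. Negative index -4 maps to positive index 6 + (-4) = 2. arr[2] = 39.
arr has length 6. Negative index -1 maps to positive index 6 + (-1) = 5. arr[5] = 72.
Sum: 39 + 72 = 111.

111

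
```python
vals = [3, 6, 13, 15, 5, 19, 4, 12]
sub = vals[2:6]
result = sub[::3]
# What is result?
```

vals has length 8. The slice vals[2:6] selects indices [2, 3, 4, 5] (2->13, 3->15, 4->5, 5->19), giving [13, 15, 5, 19]. So sub = [13, 15, 5, 19]. sub has length 4. The slice sub[::3] selects indices [0, 3] (0->13, 3->19), giving [13, 19].

[13, 19]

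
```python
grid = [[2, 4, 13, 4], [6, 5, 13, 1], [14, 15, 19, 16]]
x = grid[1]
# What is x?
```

grid has 3 rows. Row 1 is [6, 5, 13, 1].

[6, 5, 13, 1]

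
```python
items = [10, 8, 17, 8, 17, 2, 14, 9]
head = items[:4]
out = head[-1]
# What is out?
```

items has length 8. The slice items[:4] selects indices [0, 1, 2, 3] (0->10, 1->8, 2->17, 3->8), giving [10, 8, 17, 8]. So head = [10, 8, 17, 8]. Then head[-1] = 8.

8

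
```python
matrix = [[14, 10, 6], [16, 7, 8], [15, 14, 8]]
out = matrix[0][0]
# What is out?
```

matrix[0] = [14, 10, 6]. Taking column 0 of that row yields 14.

14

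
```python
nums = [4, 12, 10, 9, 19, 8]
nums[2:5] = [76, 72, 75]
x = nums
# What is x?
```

nums starts as [4, 12, 10, 9, 19, 8] (length 6). The slice nums[2:5] covers indices [2, 3, 4] with values [10, 9, 19]. Replacing that slice with [76, 72, 75] (same length) produces [4, 12, 76, 72, 75, 8].

[4, 12, 76, 72, 75, 8]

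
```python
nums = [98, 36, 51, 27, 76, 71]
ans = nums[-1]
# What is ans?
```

nums has length 6. Negative index -1 maps to positive index 6 + (-1) = 5. nums[5] = 71.

71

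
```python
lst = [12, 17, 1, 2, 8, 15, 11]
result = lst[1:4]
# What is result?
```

lst has length 7. The slice lst[1:4] selects indices [1, 2, 3] (1->17, 2->1, 3->2), giving [17, 1, 2].

[17, 1, 2]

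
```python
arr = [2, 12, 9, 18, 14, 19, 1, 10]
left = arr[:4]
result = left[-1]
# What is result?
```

arr has length 8. The slice arr[:4] selects indices [0, 1, 2, 3] (0->2, 1->12, 2->9, 3->18), giving [2, 12, 9, 18]. So left = [2, 12, 9, 18]. Then left[-1] = 18.

18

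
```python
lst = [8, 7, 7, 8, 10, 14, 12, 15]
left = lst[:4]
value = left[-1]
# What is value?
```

lst has length 8. The slice lst[:4] selects indices [0, 1, 2, 3] (0->8, 1->7, 2->7, 3->8), giving [8, 7, 7, 8]. So left = [8, 7, 7, 8]. Then left[-1] = 8.

8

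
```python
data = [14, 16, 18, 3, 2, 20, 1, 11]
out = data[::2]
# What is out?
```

data has length 8. The slice data[::2] selects indices [0, 2, 4, 6] (0->14, 2->18, 4->2, 6->1), giving [14, 18, 2, 1].

[14, 18, 2, 1]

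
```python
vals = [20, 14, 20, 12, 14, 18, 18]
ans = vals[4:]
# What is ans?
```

vals has length 7. The slice vals[4:] selects indices [4, 5, 6] (4->14, 5->18, 6->18), giving [14, 18, 18].

[14, 18, 18]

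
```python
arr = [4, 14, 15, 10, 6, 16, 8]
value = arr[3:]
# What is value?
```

arr has length 7. The slice arr[3:] selects indices [3, 4, 5, 6] (3->10, 4->6, 5->16, 6->8), giving [10, 6, 16, 8].

[10, 6, 16, 8]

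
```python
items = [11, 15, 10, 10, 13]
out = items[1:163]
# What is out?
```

items has length 5. The slice items[1:163] selects indices [1, 2, 3, 4] (1->15, 2->10, 3->10, 4->13), giving [15, 10, 10, 13].

[15, 10, 10, 13]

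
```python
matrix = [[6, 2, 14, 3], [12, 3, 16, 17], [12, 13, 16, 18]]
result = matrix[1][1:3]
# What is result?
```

matrix[1] = [12, 3, 16, 17]. matrix[1] has length 4. The slice matrix[1][1:3] selects indices [1, 2] (1->3, 2->16), giving [3, 16].

[3, 16]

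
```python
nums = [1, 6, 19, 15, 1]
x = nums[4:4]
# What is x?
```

nums has length 5. The slice nums[4:4] resolves to an empty index range, so the result is [].

[]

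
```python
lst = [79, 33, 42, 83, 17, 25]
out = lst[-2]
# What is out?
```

lst has length 6. Negative index -2 maps to positive index 6 + (-2) = 4. lst[4] = 17.

17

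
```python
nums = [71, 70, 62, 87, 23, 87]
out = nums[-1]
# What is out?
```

nums has length 6. Negative index -1 maps to positive index 6 + (-1) = 5. nums[5] = 87.

87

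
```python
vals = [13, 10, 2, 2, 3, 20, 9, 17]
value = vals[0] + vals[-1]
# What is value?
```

vals has length 8. vals[0] = 13.
vals has length 8. Negative index -1 maps to positive index 8 + (-1) = 7. vals[7] = 17.
Sum: 13 + 17 = 30.

30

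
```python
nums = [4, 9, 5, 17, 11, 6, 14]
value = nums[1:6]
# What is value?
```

nums has length 7. The slice nums[1:6] selects indices [1, 2, 3, 4, 5] (1->9, 2->5, 3->17, 4->11, 5->6), giving [9, 5, 17, 11, 6].

[9, 5, 17, 11, 6]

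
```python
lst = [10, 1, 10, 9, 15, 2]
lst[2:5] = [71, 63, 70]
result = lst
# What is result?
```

lst starts as [10, 1, 10, 9, 15, 2] (length 6). The slice lst[2:5] covers indices [2, 3, 4] with values [10, 9, 15]. Replacing that slice with [71, 63, 70] (same length) produces [10, 1, 71, 63, 70, 2].

[10, 1, 71, 63, 70, 2]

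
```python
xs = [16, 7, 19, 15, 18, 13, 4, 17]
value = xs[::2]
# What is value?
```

xs has length 8. The slice xs[::2] selects indices [0, 2, 4, 6] (0->16, 2->19, 4->18, 6->4), giving [16, 19, 18, 4].

[16, 19, 18, 4]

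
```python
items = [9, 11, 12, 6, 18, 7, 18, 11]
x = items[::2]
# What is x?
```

items has length 8. The slice items[::2] selects indices [0, 2, 4, 6] (0->9, 2->12, 4->18, 6->18), giving [9, 12, 18, 18].

[9, 12, 18, 18]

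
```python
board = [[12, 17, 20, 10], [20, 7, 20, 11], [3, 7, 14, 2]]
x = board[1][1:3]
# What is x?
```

board[1] = [20, 7, 20, 11]. board[1] has length 4. The slice board[1][1:3] selects indices [1, 2] (1->7, 2->20), giving [7, 20].

[7, 20]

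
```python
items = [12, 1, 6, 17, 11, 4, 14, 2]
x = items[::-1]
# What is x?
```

items has length 8. The slice items[::-1] selects indices [7, 6, 5, 4, 3, 2, 1, 0] (7->2, 6->14, 5->4, 4->11, 3->17, 2->6, 1->1, 0->12), giving [2, 14, 4, 11, 17, 6, 1, 12].

[2, 14, 4, 11, 17, 6, 1, 12]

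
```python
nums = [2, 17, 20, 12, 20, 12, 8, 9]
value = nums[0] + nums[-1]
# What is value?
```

nums has length 8. nums[0] = 2.
nums has length 8. Negative index -1 maps to positive index 8 + (-1) = 7. nums[7] = 9.
Sum: 2 + 9 = 11.

11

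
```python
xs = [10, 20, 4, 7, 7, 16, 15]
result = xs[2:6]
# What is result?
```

xs has length 7. The slice xs[2:6] selects indices [2, 3, 4, 5] (2->4, 3->7, 4->7, 5->16), giving [4, 7, 7, 16].

[4, 7, 7, 16]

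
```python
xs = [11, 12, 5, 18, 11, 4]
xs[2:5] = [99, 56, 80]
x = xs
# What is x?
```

xs starts as [11, 12, 5, 18, 11, 4] (length 6). The slice xs[2:5] covers indices [2, 3, 4] with values [5, 18, 11]. Replacing that slice with [99, 56, 80] (same length) produces [11, 12, 99, 56, 80, 4].

[11, 12, 99, 56, 80, 4]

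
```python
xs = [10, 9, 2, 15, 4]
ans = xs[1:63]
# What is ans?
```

xs has length 5. The slice xs[1:63] selects indices [1, 2, 3, 4] (1->9, 2->2, 3->15, 4->4), giving [9, 2, 15, 4].

[9, 2, 15, 4]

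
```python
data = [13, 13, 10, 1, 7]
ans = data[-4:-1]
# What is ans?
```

data has length 5. The slice data[-4:-1] selects indices [1, 2, 3] (1->13, 2->10, 3->1), giving [13, 10, 1].

[13, 10, 1]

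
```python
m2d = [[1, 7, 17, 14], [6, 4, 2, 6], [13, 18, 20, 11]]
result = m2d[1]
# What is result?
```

m2d has 3 rows. Row 1 is [6, 4, 2, 6].

[6, 4, 2, 6]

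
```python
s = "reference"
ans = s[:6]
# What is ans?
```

s has length 9. The slice s[:6] selects indices [0, 1, 2, 3, 4, 5] (0->'r', 1->'e', 2->'f', 3->'e', 4->'r', 5->'e'), giving 'refere'.

'refere'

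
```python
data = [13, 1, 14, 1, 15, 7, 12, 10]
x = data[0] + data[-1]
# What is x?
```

data has length 8. data[0] = 13.
data has length 8. Negative index -1 maps to positive index 8 + (-1) = 7. data[7] = 10.
Sum: 13 + 10 = 23.

23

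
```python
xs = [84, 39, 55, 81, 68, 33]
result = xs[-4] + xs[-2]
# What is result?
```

xs has length 6. Negative index -4 maps to positive index 6 + (-4) = 2. xs[2] = 55.
xs has length 6. Negative index -2 maps to positive index 6 + (-2) = 4. xs[4] = 68.
Sum: 55 + 68 = 123.

123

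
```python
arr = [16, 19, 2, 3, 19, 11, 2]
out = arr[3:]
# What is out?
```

arr has length 7. The slice arr[3:] selects indices [3, 4, 5, 6] (3->3, 4->19, 5->11, 6->2), giving [3, 19, 11, 2].

[3, 19, 11, 2]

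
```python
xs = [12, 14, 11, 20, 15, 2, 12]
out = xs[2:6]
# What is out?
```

xs has length 7. The slice xs[2:6] selects indices [2, 3, 4, 5] (2->11, 3->20, 4->15, 5->2), giving [11, 20, 15, 2].

[11, 20, 15, 2]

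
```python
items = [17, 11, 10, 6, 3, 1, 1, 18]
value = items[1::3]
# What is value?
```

items has length 8. The slice items[1::3] selects indices [1, 4, 7] (1->11, 4->3, 7->18), giving [11, 3, 18].

[11, 3, 18]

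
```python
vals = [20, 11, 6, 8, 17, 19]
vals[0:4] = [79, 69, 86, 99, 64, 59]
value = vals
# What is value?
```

vals starts as [20, 11, 6, 8, 17, 19] (length 6). The slice vals[0:4] covers indices [0, 1, 2, 3] with values [20, 11, 6, 8]. Replacing that slice with [79, 69, 86, 99, 64, 59] (different length) produces [79, 69, 86, 99, 64, 59, 17, 19].

[79, 69, 86, 99, 64, 59, 17, 19]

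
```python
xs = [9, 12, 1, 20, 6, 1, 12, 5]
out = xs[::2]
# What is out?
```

xs has length 8. The slice xs[::2] selects indices [0, 2, 4, 6] (0->9, 2->1, 4->6, 6->12), giving [9, 1, 6, 12].

[9, 1, 6, 12]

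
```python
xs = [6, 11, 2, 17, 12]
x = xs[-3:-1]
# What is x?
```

xs has length 5. The slice xs[-3:-1] selects indices [2, 3] (2->2, 3->17), giving [2, 17].

[2, 17]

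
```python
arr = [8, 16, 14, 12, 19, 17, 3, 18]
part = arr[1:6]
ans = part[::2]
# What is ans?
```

arr has length 8. The slice arr[1:6] selects indices [1, 2, 3, 4, 5] (1->16, 2->14, 3->12, 4->19, 5->17), giving [16, 14, 12, 19, 17]. So part = [16, 14, 12, 19, 17]. part has length 5. The slice part[::2] selects indices [0, 2, 4] (0->16, 2->12, 4->17), giving [16, 12, 17].

[16, 12, 17]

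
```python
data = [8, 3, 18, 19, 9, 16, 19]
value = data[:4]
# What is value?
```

data has length 7. The slice data[:4] selects indices [0, 1, 2, 3] (0->8, 1->3, 2->18, 3->19), giving [8, 3, 18, 19].

[8, 3, 18, 19]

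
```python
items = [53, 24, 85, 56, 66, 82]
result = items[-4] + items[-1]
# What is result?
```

items has length 6. Negative index -4 maps to positive index 6 + (-4) = 2. items[2] = 85.
items has length 6. Negative index -1 maps to positive index 6 + (-1) = 5. items[5] = 82.
Sum: 85 + 82 = 167.

167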